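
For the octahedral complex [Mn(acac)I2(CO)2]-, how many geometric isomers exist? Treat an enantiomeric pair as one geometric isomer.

3

Each acac is bidentate and must span two cis positions.
There are 3 geometric isomers: I cis, CO trans; I cis, CO cis (chiral); I trans, CO cis.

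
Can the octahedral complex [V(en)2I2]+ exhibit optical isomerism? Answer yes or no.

An octahedron has six vertices in three trans pairs; every non-trans pair is cis.
Each en is bidentate and must span two cis positions.
There are 2 geometric isomers: I trans; I cis (chiral).
One of these lacks any improper symmetry element and so occurs as an enantiomeric pair, giving 2 + 1 = 3 stereoisomers in total.

yes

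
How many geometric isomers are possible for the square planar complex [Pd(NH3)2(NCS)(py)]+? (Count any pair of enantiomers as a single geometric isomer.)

2

There are 2 geometric isomers: NH3 cis; NH3 trans.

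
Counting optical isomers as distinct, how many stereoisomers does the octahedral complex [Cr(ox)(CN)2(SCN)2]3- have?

An octahedron has six vertices in three trans pairs; every non-trans pair is cis.
Each ox is bidentate and must span two cis positions.
The distinct arrangements are (3 in all): CN trans, SCN cis; CN cis, SCN cis (chiral); CN cis, SCN trans.
One of these lacks any improper symmetry element and so occurs as an enantiomeric pair, giving 3 + 1 = 4 stereoisomers in total.

4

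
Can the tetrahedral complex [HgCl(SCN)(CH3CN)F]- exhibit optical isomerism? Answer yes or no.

In a tetrahedral complex all four positions are equivalent and every pair of ligands is adjacent — there is no cis/trans distinction.
Only one geometric arrangement is possible; it has no improper symmetry element, so it exists as a pair of enantiomers (2 stereoisomers).

yes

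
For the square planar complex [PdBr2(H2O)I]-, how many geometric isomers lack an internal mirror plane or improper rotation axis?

In a square planar complex each vertex has one trans partner and two cis neighbours.
There are 2 geometric isomers: Br cis; Br trans.
Each arrangement has an internal mirror plane or centre of symmetry, so none is chiral.

0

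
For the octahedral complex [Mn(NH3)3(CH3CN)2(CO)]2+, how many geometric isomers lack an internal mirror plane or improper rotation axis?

0

The six octahedral sites form three mutually perpendicular trans pairs.
Systematic placement gives 3 geometric isomers: NH3 mer, CH3CN trans; NH3 mer, CH3CN cis; NH3 fac, CH3CN cis.
Each arrangement has an internal mirror plane or centre of symmetry, so none is chiral.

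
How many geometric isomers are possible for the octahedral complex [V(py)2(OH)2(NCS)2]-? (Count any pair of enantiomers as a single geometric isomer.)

5

An octahedron has six vertices in three trans pairs; every non-trans pair is cis.
Systematic placement gives 5 geometric isomers: py trans, OH trans, NCS trans; py cis, OH cis, NCS trans; py trans, OH cis, NCS cis; py cis, OH cis, NCS cis (chiral); py cis, OH trans, NCS cis.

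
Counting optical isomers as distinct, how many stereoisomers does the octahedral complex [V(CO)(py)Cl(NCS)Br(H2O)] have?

30

In an octahedral complex each vertex has one trans partner and four cis neighbours.
Exhaustive case analysis gives 15 geometric isomers.
Of these, 15 lack any improper symmetry element and so occur as enantiomeric pairs, giving 15 + 15 = 30 stereoisomers in total.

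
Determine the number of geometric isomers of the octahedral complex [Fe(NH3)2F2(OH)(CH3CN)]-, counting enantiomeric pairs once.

6

The six octahedral sites form three mutually perpendicular trans pairs.
There are 6 geometric isomers: NH3 cis, F cis (3 arrangements, 2 chiral); NH3 trans, F cis; NH3 cis, F trans; NH3 trans, F trans.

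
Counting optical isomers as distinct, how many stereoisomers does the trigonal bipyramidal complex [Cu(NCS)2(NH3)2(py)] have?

6

In a trigonal bipyramid the two axial positions differ from the three equatorial ones.
Systematic enumeration (placing each ligand type in turn and discarding arrangements equivalent by rotation or reflection) gives 5 geometric isomers.
One of these lacks any improper symmetry element and so occurs as an enantiomeric pair, giving 5 + 1 = 6 stereoisomers in total.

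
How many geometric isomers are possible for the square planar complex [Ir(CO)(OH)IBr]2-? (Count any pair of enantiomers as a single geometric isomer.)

In a square planar complex each vertex has one trans partner and two cis neighbours.
Systematic placement gives 3 geometric isomers: (Br/I trans, CO/OH trans); (Br/OH trans, CO/I trans); (Br/CO trans, I/OH trans).

3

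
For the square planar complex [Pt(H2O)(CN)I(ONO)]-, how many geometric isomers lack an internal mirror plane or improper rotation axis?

0

In a square planar complex each vertex has one trans partner and two cis neighbours.
Working through the distinct placements yields 3 geometric isomers: (CN/I trans, H2O/ONO trans); (CN/ONO trans, H2O/I trans); (CN/H2O trans, I/ONO trans).
Each arrangement has an internal mirror plane or centre of symmetry, so none is chiral.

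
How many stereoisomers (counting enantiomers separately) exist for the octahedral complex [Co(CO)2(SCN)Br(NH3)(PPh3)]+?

An octahedron has six vertices in three trans pairs; every non-trans pair is cis.
Exhaustive case analysis gives 9 geometric isomers.
Of these, 6 lack any improper symmetry element and so occur as enantiomeric pairs, giving 9 + 6 = 15 stereoisomers in total.

15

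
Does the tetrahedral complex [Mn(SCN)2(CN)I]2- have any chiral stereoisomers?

no

Only one geometric arrangement is possible.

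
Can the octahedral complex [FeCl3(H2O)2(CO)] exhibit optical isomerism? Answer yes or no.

Working through the distinct placements yields 3 geometric isomers: Cl mer, H2O trans; Cl fac, H2O cis; Cl mer, H2O cis.
Each arrangement has an internal mirror plane or centre of symmetry, so none is chiral.

no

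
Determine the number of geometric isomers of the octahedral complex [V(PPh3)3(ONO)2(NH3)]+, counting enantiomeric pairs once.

3

The distinct arrangements are (3 in all): PPh3 mer, ONO cis; PPh3 mer, ONO trans; PPh3 fac, ONO cis.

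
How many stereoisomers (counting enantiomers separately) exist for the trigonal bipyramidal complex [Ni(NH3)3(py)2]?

In a trigonal bipyramid the two axial positions differ from the three equatorial ones.
Systematic placement gives 3 geometric isomers: py both equatorial; py one axial, one equatorial; py both axial.
Each arrangement has an internal mirror plane or centre of symmetry, so none is chiral.

3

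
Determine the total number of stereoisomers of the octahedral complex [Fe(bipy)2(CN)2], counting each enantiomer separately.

In an octahedral complex each vertex has one trans partner and four cis neighbours.
Each bipy is bidentate and must span two cis positions.
The distinct arrangements are (2 in all): CN trans; CN cis (chiral).
One of these lacks any improper symmetry element and so occurs as an enantiomeric pair, giving 2 + 1 = 3 stereoisomers in total.

3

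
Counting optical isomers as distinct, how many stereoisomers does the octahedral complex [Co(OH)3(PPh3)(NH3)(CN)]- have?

Working through the distinct placements yields 4 geometric isomers: OH mer (3 arrangements); OH fac (chiral).
One of these lacks any improper symmetry element and so occurs as an enantiomeric pair, giving 4 + 1 = 5 stereoisomers in total.

5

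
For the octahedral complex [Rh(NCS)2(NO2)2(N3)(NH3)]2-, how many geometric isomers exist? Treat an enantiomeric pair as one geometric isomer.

The six octahedral sites form three mutually perpendicular trans pairs.
There are 6 geometric isomers: NCS cis, NO2 trans; NCS cis, NO2 cis (3 arrangements, 2 chiral); NCS trans, NO2 trans; NCS trans, NO2 cis.

6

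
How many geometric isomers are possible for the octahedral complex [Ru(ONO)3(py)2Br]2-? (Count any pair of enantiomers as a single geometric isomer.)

The six octahedral sites form three mutually perpendicular trans pairs.
Systematic placement gives 3 geometric isomers: ONO mer, py trans; ONO fac, py cis; ONO mer, py cis.

3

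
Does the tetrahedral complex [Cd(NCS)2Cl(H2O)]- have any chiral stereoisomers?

no

Only one geometric arrangement is possible.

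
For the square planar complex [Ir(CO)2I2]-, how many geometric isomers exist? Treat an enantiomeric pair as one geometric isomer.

2

There are 2 geometric isomers: CO cis; CO trans.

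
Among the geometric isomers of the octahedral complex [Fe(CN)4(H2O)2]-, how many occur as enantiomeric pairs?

In an octahedral complex each vertex has one trans partner and four cis neighbours.
The distinct arrangements are (2 in all): H2O trans; H2O cis.
Each arrangement has an internal mirror plane or centre of symmetry, so none is chiral.

0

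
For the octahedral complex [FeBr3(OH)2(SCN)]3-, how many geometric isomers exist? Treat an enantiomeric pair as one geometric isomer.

The six octahedral sites form three mutually perpendicular trans pairs.
Working through the distinct placements yields 3 geometric isomers: Br mer, OH cis; Br mer, OH trans; Br fac, OH cis.

3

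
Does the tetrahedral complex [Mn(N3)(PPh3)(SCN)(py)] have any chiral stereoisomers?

yes

Only one geometric arrangement is possible; it has no improper symmetry element, so it exists as a pair of enantiomers (2 stereoisomers).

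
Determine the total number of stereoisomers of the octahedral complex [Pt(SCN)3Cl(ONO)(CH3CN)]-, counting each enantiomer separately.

5

The six octahedral sites form three mutually perpendicular trans pairs.
Systematic placement gives 4 geometric isomers: SCN mer (3 arrangements); SCN fac (chiral).
One of these lacks any improper symmetry element and so occurs as an enantiomeric pair, giving 4 + 1 = 5 stereoisomers in total.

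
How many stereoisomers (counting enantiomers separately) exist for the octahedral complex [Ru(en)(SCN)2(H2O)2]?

4

In an octahedral complex each vertex has one trans partner and four cis neighbours.
Each en is bidentate and must span two cis positions.
The distinct arrangements are (3 in all): SCN cis, H2O trans; SCN cis, H2O cis (chiral); SCN trans, H2O cis.
One of these lacks any improper symmetry element and so occurs as an enantiomeric pair, giving 3 + 1 = 4 stereoisomers in total.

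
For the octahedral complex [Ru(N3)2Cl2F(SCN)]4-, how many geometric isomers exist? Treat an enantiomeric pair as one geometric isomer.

6

An octahedron has six vertices in three trans pairs; every non-trans pair is cis.
Systematic placement gives 6 geometric isomers: N3 cis, Cl trans; N3 trans, Cl trans; N3 cis, Cl cis (3 arrangements, 2 chiral); N3 trans, Cl cis.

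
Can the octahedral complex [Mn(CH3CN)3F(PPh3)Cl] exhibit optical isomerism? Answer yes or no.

yes

An octahedron has six vertices in three trans pairs; every non-trans pair is cis.
The distinct arrangements are (4 in all): CH3CN mer (3 arrangements); CH3CN fac (chiral).
One of these lacks any improper symmetry element and so occurs as an enantiomeric pair, giving 4 + 1 = 5 stereoisomers in total.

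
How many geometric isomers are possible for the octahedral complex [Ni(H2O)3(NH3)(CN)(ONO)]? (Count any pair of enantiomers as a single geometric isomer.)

There are 4 geometric isomers: H2O mer (3 arrangements); H2O fac (chiral).

4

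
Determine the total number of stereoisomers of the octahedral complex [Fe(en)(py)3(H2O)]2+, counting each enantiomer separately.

2

An octahedron has six vertices in three trans pairs; every non-trans pair is cis.
Each en is bidentate and must span two cis positions.
There are 2 geometric isomers: py mer; py fac.
Each arrangement has an internal mirror plane or centre of symmetry, so none is chiral.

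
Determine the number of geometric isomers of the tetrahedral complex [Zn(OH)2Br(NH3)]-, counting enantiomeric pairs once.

Only one geometric arrangement is possible.

1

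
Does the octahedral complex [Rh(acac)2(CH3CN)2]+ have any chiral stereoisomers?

The six octahedral sites form three mutually perpendicular trans pairs.
Each acac is bidentate and must span two cis positions.
Systematic placement gives 2 geometric isomers: CH3CN trans; CH3CN cis (chiral).
One of these lacks any improper symmetry element and so occurs as an enantiomeric pair, giving 2 + 1 = 3 stereoisomers in total.

yes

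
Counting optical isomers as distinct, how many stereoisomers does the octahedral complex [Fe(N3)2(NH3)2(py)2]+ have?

In an octahedral complex each vertex has one trans partner and four cis neighbours.
Working through the distinct placements yields 5 geometric isomers: N3 trans, NH3 trans, py trans; N3 trans, NH3 cis, py cis; N3 cis, NH3 cis, py trans; N3 cis, NH3 cis, py cis (chiral); N3 cis, NH3 trans, py cis.
One of these lacks any improper symmetry element and so occurs as an enantiomeric pair, giving 5 + 1 = 6 stereoisomers in total.

6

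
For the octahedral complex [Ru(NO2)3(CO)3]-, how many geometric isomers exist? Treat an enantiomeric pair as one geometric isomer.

In an octahedral complex each vertex has one trans partner and four cis neighbours.
The distinct arrangements are (2 in all): NO2 mer; NO2 fac.

2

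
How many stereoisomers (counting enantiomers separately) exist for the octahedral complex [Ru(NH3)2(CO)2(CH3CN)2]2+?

In an octahedral complex each vertex has one trans partner and four cis neighbours.
There are 5 geometric isomers: NH3 trans, CO trans, CH3CN trans; NH3 cis, CO cis, CH3CN trans; NH3 trans, CO cis, CH3CN cis; NH3 cis, CO cis, CH3CN cis (chiral); NH3 cis, CO trans, CH3CN cis.
One of these lacks any improper symmetry element and so occurs as an enantiomeric pair, giving 5 + 1 = 6 stereoisomers in total.

6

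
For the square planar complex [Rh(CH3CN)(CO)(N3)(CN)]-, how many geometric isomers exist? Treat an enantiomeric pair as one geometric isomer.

Systematic placement gives 3 geometric isomers: (CH3CN/CO trans, CN/N3 trans); (CH3CN/N3 trans, CN/CO trans); (CH3CN/CN trans, CO/N3 trans).

3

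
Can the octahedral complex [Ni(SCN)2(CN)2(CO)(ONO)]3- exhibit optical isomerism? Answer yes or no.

Systematic placement gives 6 geometric isomers: SCN trans, CN trans; SCN cis, CN trans; SCN trans, CN cis; SCN cis, CN cis (3 arrangements, 2 chiral).
Of these, 2 lack any improper symmetry element and so occur as enantiomeric pairs, giving 6 + 2 = 8 stereoisomers in total.

yes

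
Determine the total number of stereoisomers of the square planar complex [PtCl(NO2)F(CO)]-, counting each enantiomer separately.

3

In a square planar complex each vertex has one trans partner and two cis neighbours.
The distinct arrangements are (3 in all): (CO/F trans, Cl/NO2 trans); (CO/NO2 trans, Cl/F trans); (CO/Cl trans, F/NO2 trans).
Each arrangement has an internal mirror plane or centre of symmetry, so none is chiral.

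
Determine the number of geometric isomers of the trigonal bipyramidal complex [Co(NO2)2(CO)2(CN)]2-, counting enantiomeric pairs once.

5

In a trigonal bipyramid the two axial positions differ from the three equatorial ones.
Systematic enumeration (placing each ligand type in turn and discarding arrangements equivalent by rotation or reflection) gives 5 geometric isomers.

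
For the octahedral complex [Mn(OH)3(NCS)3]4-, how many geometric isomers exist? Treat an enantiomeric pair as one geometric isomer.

In an octahedral complex each vertex has one trans partner and four cis neighbours.
Working through the distinct placements yields 2 geometric isomers: OH mer; OH fac.

2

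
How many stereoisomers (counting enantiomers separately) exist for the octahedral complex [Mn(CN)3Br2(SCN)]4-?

3

The distinct arrangements are (3 in all): CN mer, Br trans; CN fac, Br cis; CN mer, Br cis.
Each arrangement has an internal mirror plane or centre of symmetry, so none is chiral.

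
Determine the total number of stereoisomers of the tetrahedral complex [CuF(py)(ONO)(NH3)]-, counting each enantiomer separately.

2

In a tetrahedral complex all four positions are equivalent and every pair of ligands is adjacent — there is no cis/trans distinction.
Only one geometric arrangement is possible; it has no improper symmetry element, so it exists as a pair of enantiomers (2 stereoisomers).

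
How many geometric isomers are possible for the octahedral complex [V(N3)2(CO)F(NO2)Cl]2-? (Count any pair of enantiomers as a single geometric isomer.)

9

In an octahedral complex each vertex has one trans partner and four cis neighbours.
Systematic enumeration (placing each ligand type in turn and discarding arrangements equivalent by rotation or reflection) gives 9 geometric isomers.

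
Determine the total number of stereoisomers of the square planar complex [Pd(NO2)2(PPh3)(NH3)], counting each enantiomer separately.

2

A square has two trans pairs of vertices; adjacent vertices are cis.
The distinct arrangements are (2 in all): NO2 cis; NO2 trans.
Each arrangement has an internal mirror plane or centre of symmetry, so none is chiral.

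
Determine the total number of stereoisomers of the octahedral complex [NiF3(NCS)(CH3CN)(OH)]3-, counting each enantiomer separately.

In an octahedral complex each vertex has one trans partner and four cis neighbours.
Working through the distinct placements yields 4 geometric isomers: F mer (3 arrangements); F fac (chiral).
One of these lacks any improper symmetry element and so occurs as an enantiomeric pair, giving 4 + 1 = 5 stereoisomers in total.

5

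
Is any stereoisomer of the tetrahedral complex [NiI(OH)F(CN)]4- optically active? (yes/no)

yes

All four vertices of a tetrahedron are equivalent and mutually adjacent, so cis/trans isomerism cannot arise.
Only one geometric arrangement is possible; it has no improper symmetry element, so it exists as a pair of enantiomers (2 stereoisomers).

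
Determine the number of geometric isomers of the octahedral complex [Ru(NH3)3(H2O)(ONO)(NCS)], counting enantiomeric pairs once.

4

Systematic placement gives 4 geometric isomers: NH3 mer (3 arrangements); NH3 fac (chiral).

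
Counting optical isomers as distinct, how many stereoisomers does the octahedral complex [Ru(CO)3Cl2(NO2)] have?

The six octahedral sites form three mutually perpendicular trans pairs.
There are 3 geometric isomers: CO mer, Cl cis; CO mer, Cl trans; CO fac, Cl cis.
Each arrangement has an internal mirror plane or centre of symmetry, so none is chiral.

3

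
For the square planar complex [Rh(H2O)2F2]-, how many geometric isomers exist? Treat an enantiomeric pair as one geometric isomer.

A square has two trans pairs of vertices; adjacent vertices are cis.
There are 2 geometric isomers: H2O cis; H2O trans.

2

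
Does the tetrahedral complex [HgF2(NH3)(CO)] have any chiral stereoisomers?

Only one geometric arrangement is possible.

no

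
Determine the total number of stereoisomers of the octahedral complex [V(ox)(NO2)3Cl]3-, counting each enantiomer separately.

2

Each ox is bidentate and must span two cis positions.
The distinct arrangements are (2 in all): NO2 fac; NO2 mer.
Each arrangement has an internal mirror plane or centre of symmetry, so none is chiral.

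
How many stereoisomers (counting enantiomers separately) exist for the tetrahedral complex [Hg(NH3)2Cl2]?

In a tetrahedral complex all four positions are equivalent and every pair of ligands is adjacent — there is no cis/trans distinction.
Only one geometric arrangement is possible.

1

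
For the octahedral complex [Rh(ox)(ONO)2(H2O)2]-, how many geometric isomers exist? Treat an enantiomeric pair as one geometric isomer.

The six octahedral sites form three mutually perpendicular trans pairs.
Each ox is bidentate and must span two cis positions.
Systematic placement gives 3 geometric isomers: ONO cis, H2O trans; ONO cis, H2O cis (chiral); ONO trans, H2O cis.

3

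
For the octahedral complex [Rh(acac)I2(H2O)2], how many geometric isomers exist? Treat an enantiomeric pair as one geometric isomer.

3

An octahedron has six vertices in three trans pairs; every non-trans pair is cis.
Each acac is bidentate and must span two cis positions.
Working through the distinct placements yields 3 geometric isomers: I cis, H2O trans; I cis, H2O cis (chiral); I trans, H2O cis.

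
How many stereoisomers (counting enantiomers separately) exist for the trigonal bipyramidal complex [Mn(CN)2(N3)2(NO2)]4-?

6

In a trigonal bipyramid the two axial positions differ from the three equatorial ones.
Systematic enumeration (placing each ligand type in turn and discarding arrangements equivalent by rotation or reflection) gives 5 geometric isomers.
One of these lacks any improper symmetry element and so occurs as an enantiomeric pair, giving 5 + 1 = 6 stereoisomers in total.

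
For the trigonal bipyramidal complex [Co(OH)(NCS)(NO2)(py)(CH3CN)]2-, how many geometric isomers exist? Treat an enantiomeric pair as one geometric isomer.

10

A trigonal bipyramid has two axial and three equatorial sites, which are chemically inequivalent.
Systematic enumeration (placing each ligand type in turn and discarding arrangements equivalent by rotation or reflection) gives 10 geometric isomers.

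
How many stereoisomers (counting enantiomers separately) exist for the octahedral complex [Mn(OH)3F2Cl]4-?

There are 3 geometric isomers: OH mer, F cis; OH mer, F trans; OH fac, F cis.
Each arrangement has an internal mirror plane or centre of symmetry, so none is chiral.

3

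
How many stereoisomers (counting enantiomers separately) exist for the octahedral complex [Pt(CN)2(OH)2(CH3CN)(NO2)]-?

8

The six octahedral sites form three mutually perpendicular trans pairs.
Working through the distinct placements yields 6 geometric isomers: CN cis, OH trans; CN cis, OH cis (3 arrangements, 2 chiral); CN trans, OH trans; CN trans, OH cis.
Of these, 2 lack any improper symmetry element and so occur as enantiomeric pairs, giving 6 + 2 = 8 stereoisomers in total.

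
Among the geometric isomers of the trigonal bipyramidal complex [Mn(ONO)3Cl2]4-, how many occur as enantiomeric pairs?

0

Working through the distinct placements yields 3 geometric isomers: Cl both axial; Cl one axial, one equatorial; Cl both equatorial.
Each arrangement has an internal mirror plane or centre of symmetry, so none is chiral.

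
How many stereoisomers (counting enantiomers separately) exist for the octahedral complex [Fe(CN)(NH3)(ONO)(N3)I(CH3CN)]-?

An octahedron has six vertices in three trans pairs; every non-trans pair is cis.
Placing the ligands in turn and identifying arrangements related by rotation or reflection leaves 15 distinct geometric isomers.
Of these, 15 lack any improper symmetry element and so occur as enantiomeric pairs, giving 15 + 15 = 30 stereoisomers in total.

30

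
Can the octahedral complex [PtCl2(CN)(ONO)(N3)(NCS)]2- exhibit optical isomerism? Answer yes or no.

An octahedron has six vertices in three trans pairs; every non-trans pair is cis.
Systematic enumeration (placing each ligand type in turn and discarding arrangements equivalent by rotation or reflection) gives 9 geometric isomers.
Of these, 6 lack any improper symmetry element and so occur as enantiomeric pairs, giving 9 + 6 = 15 stereoisomers in total.

yes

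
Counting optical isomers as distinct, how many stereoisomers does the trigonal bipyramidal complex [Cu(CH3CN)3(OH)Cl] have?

4

There are 4 geometric isomers: OH equatorial, Cl equatorial; OH equatorial, Cl axial; OH axial, Cl equatorial; OH axial, Cl axial.
Each arrangement has an internal mirror plane or centre of symmetry, so none is chiral.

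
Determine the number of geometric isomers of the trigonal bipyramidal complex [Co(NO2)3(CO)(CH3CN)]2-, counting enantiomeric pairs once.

4

In a trigonal bipyramid the two axial positions differ from the three equatorial ones.
There are 4 geometric isomers: CO axial, CH3CN axial; CO equatorial, CH3CN axial; CO axial, CH3CN equatorial; CO equatorial, CH3CN equatorial.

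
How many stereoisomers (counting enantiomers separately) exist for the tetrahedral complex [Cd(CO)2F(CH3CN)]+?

1

In a tetrahedral complex all four positions are equivalent and every pair of ligands is adjacent — there is no cis/trans distinction.
Only one geometric arrangement is possible.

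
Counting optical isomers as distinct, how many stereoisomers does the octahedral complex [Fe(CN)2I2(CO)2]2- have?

The distinct arrangements are (5 in all): CN trans, I trans, CO trans; CN trans, I cis, CO cis; CN cis, I trans, CO cis; CN cis, I cis, CO cis (chiral); CN cis, I cis, CO trans.
One of these lacks any improper symmetry element and so occurs as an enantiomeric pair, giving 5 + 1 = 6 stereoisomers in total.

6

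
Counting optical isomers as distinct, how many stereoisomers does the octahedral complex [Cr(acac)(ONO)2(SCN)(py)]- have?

6

Each acac is bidentate and must span two cis positions.
There are 4 geometric isomers: ONO trans; ONO cis (3 arrangements, 2 chiral).
Of these, 2 lack any improper symmetry element and so occur as enantiomeric pairs, giving 4 + 2 = 6 stereoisomers in total.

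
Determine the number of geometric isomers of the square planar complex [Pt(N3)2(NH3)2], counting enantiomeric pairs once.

In a square planar complex each vertex has one trans partner and two cis neighbours.
The distinct arrangements are (2 in all): N3 cis; N3 trans.

2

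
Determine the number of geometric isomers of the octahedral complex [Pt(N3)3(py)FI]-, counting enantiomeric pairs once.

In an octahedral complex each vertex has one trans partner and four cis neighbours.
The distinct arrangements are (4 in all): N3 mer (3 arrangements); N3 fac (chiral).

4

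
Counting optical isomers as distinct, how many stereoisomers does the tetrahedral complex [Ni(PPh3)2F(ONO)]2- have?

All four vertices of a tetrahedron are equivalent and mutually adjacent, so cis/trans isomerism cannot arise.
Only one geometric arrangement is possible.

1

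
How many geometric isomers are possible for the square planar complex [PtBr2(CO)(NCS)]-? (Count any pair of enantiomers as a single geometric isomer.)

A square has two trans pairs of vertices; adjacent vertices are cis.
There are 2 geometric isomers: Br cis; Br trans.

2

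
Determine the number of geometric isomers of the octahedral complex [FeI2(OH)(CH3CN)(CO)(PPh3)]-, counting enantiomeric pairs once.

The six octahedral sites form three mutually perpendicular trans pairs.
Placing the ligands in turn and identifying arrangements related by rotation or reflection leaves 9 distinct geometric isomers.

9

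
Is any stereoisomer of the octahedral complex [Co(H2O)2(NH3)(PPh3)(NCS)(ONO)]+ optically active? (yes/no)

yes

In an octahedral complex each vertex has one trans partner and four cis neighbours.
Placing the ligands in turn and identifying arrangements related by rotation or reflection leaves 9 distinct geometric isomers.
Of these, 6 lack any improper symmetry element and so occur as enantiomeric pairs, giving 9 + 6 = 15 stereoisomers in total.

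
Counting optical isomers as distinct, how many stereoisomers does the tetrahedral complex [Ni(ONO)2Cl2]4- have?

1

In a tetrahedral complex all four positions are equivalent and every pair of ligands is adjacent — there is no cis/trans distinction.
Only one geometric arrangement is possible.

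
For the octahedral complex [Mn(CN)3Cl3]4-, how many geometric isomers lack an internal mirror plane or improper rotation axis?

0

The six octahedral sites form three mutually perpendicular trans pairs.
The distinct arrangements are (2 in all): CN mer; CN fac.
Each arrangement has an internal mirror plane or centre of symmetry, so none is chiral.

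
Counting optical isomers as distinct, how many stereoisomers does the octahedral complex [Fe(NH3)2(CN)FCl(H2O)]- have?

Placing the ligands in turn and identifying arrangements related by rotation or reflection leaves 9 distinct geometric isomers.
Of these, 6 lack any improper symmetry element and so occur as enantiomeric pairs, giving 9 + 6 = 15 stereoisomers in total.

15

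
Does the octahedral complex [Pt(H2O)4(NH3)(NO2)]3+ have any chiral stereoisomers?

Working through the distinct placements yields 2 geometric isomers: NH3 and NO2 mutually trans; NH3 and NO2 mutually cis.
Each arrangement has an internal mirror plane or centre of symmetry, so none is chiral.

no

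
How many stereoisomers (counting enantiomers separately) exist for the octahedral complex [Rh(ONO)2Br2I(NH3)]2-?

The six octahedral sites form three mutually perpendicular trans pairs.
Systematic placement gives 6 geometric isomers: ONO trans, Br trans; ONO cis, Br trans; ONO trans, Br cis; ONO cis, Br cis (3 arrangements, 2 chiral).
Of these, 2 lack any improper symmetry element and so occur as enantiomeric pairs, giving 6 + 2 = 8 stereoisomers in total.

8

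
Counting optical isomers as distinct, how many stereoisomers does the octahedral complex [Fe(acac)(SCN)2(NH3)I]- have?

6

The six octahedral sites form three mutually perpendicular trans pairs.
Each acac is bidentate and must span two cis positions.
Systematic placement gives 4 geometric isomers: SCN cis (3 arrangements, 2 chiral); SCN trans.
Of these, 2 lack any improper symmetry element and so occur as enantiomeric pairs, giving 4 + 2 = 6 stereoisomers in total.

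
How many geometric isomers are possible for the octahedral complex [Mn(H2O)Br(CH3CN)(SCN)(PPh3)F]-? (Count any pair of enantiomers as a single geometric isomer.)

15

An octahedron has six vertices in three trans pairs; every non-trans pair is cis.
Exhaustive case analysis gives 15 geometric isomers.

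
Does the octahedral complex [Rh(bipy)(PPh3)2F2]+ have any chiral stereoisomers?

yes

In an octahedral complex each vertex has one trans partner and four cis neighbours.
Each bipy is bidentate and must span two cis positions.
Systematic placement gives 3 geometric isomers: PPh3 cis, F trans; PPh3 cis, F cis (chiral); PPh3 trans, F cis.
One of these lacks any improper symmetry element and so occurs as an enantiomeric pair, giving 3 + 1 = 4 stereoisomers in total.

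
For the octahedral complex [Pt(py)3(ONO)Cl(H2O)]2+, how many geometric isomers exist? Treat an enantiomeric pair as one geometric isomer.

4

An octahedron has six vertices in three trans pairs; every non-trans pair is cis.
There are 4 geometric isomers: py mer (3 arrangements); py fac (chiral).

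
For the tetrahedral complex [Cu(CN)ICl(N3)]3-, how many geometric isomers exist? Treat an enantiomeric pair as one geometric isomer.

Only one geometric arrangement is possible; it has no improper symmetry element, so it exists as a pair of enantiomers (2 stereoisomers).

1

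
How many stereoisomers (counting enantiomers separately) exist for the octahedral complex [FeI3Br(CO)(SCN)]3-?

An octahedron has six vertices in three trans pairs; every non-trans pair is cis.
Working through the distinct placements yields 4 geometric isomers: I mer (3 arrangements); I fac (chiral).
One of these lacks any improper symmetry element and so occurs as an enantiomeric pair, giving 4 + 1 = 5 stereoisomers in total.

5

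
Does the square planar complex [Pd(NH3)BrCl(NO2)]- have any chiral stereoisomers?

A square has two trans pairs of vertices; adjacent vertices are cis.
There are 3 geometric isomers: (Br/NH3 trans, Cl/NO2 trans); (Br/NO2 trans, Cl/NH3 trans); (Br/Cl trans, NH3/NO2 trans).
Each arrangement has an internal mirror plane or centre of symmetry, so none is chiral.

no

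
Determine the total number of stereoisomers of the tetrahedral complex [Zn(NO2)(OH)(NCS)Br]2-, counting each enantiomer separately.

Only one geometric arrangement is possible; it has no improper symmetry element, so it exists as a pair of enantiomers (2 stereoisomers).

2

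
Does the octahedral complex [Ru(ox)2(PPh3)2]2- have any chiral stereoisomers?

yes

In an octahedral complex each vertex has one trans partner and four cis neighbours.
Each ox is bidentate and must span two cis positions.
The distinct arrangements are (2 in all): PPh3 trans; PPh3 cis (chiral).
One of these lacks any improper symmetry element and so occurs as an enantiomeric pair, giving 2 + 1 = 3 stereoisomers in total.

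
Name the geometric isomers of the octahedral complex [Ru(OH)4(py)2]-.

Systematic placement gives 2 geometric isomers: py trans; py cis.

cis and trans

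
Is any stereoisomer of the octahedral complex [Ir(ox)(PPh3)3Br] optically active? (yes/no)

no

Each ox is bidentate and must span two cis positions.
Working through the distinct placements yields 2 geometric isomers: PPh3 fac; PPh3 mer.
Each arrangement has an internal mirror plane or centre of symmetry, so none is chiral.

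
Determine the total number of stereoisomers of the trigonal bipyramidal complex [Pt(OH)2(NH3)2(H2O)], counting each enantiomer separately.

6

A trigonal bipyramid has two axial and three equatorial sites, which are chemically inequivalent.
Exhaustive case analysis gives 5 geometric isomers.
One of these lacks any improper symmetry element and so occurs as an enantiomeric pair, giving 5 + 1 = 6 stereoisomers in total.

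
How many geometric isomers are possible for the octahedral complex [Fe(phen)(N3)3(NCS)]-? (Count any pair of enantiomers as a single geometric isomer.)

2

Each phen is bidentate and must span two cis positions.
The distinct arrangements are (2 in all): N3 mer; N3 fac.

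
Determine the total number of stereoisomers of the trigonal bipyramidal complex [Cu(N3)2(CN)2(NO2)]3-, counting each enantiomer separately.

6

Placing the ligands in turn and identifying arrangements related by rotation or reflection leaves 5 distinct geometric isomers.
One of these lacks any improper symmetry element and so occurs as an enantiomeric pair, giving 5 + 1 = 6 stereoisomers in total.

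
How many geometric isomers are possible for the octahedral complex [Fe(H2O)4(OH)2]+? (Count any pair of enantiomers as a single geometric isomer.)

Working through the distinct placements yields 2 geometric isomers: OH trans; OH cis.

2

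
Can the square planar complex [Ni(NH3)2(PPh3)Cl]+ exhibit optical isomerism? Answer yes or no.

A square has two trans pairs of vertices; adjacent vertices are cis.
The distinct arrangements are (2 in all): NH3 cis; NH3 trans.
Each arrangement has an internal mirror plane or centre of symmetry, so none is chiral.

no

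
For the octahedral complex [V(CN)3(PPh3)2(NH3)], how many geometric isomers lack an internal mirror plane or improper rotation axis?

0

An octahedron has six vertices in three trans pairs; every non-trans pair is cis.
The distinct arrangements are (3 in all): CN mer, PPh3 trans; CN mer, PPh3 cis; CN fac, PPh3 cis.
Each arrangement has an internal mirror plane or centre of symmetry, so none is chiral.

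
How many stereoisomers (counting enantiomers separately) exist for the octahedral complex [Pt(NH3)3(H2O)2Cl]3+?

The six octahedral sites form three mutually perpendicular trans pairs.
Systematic placement gives 3 geometric isomers: NH3 mer, H2O cis; NH3 mer, H2O trans; NH3 fac, H2O cis.
Each arrangement has an internal mirror plane or centre of symmetry, so none is chiral.

3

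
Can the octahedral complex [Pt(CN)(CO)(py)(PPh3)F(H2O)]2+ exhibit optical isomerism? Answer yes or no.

The six octahedral sites form three mutually perpendicular trans pairs.
Systematic enumeration (placing each ligand type in turn and discarding arrangements equivalent by rotation or reflection) gives 15 geometric isomers.
Of these, 15 lack any improper symmetry element and so occur as enantiomeric pairs, giving 15 + 15 = 30 stereoisomers in total.

yes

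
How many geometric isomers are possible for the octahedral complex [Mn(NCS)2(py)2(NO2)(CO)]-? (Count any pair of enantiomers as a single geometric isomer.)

6

The six octahedral sites form three mutually perpendicular trans pairs.
Systematic placement gives 6 geometric isomers: NCS cis, py trans; NCS cis, py cis (3 arrangements, 2 chiral); NCS trans, py trans; NCS trans, py cis.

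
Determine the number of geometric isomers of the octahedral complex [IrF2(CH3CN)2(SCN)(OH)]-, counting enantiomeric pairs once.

The six octahedral sites form three mutually perpendicular trans pairs.
There are 6 geometric isomers: F trans, CH3CN trans; F cis, CH3CN trans; F cis, CH3CN cis (3 arrangements, 2 chiral); F trans, CH3CN cis.

6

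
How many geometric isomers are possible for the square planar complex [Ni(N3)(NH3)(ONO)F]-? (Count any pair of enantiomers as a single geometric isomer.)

In a square planar complex each vertex has one trans partner and two cis neighbours.
Systematic placement gives 3 geometric isomers: (F/NH3 trans, N3/ONO trans); (F/ONO trans, N3/NH3 trans); (F/N3 trans, NH3/ONO trans).

3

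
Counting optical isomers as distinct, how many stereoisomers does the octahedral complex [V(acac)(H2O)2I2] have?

4

Each acac is bidentate and must span two cis positions.
The distinct arrangements are (3 in all): H2O trans, I cis; H2O cis, I cis (chiral); H2O cis, I trans.
One of these lacks any improper symmetry element and so occurs as an enantiomeric pair, giving 3 + 1 = 4 stereoisomers in total.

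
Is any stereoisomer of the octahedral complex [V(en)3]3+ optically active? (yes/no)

yes

An octahedron has six vertices in three trans pairs; every non-trans pair is cis.
Each en is bidentate and must span two cis positions.
Only one geometric arrangement is possible; it has no improper symmetry element, so it exists as a pair of enantiomers (2 stereoisomers).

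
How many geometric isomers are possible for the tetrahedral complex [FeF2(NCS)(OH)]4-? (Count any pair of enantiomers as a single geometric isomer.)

1

All four vertices of a tetrahedron are equivalent and mutually adjacent, so cis/trans isomerism cannot arise.
Only one geometric arrangement is possible.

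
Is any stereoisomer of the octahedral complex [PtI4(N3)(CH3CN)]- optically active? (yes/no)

no

An octahedron has six vertices in three trans pairs; every non-trans pair is cis.
Working through the distinct placements yields 2 geometric isomers: N3 and CH3CN mutually cis; N3 and CH3CN mutually trans.
Each arrangement has an internal mirror plane or centre of symmetry, so none is chiral.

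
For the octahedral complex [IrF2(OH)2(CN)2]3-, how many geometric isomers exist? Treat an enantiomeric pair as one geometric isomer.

5

In an octahedral complex each vertex has one trans partner and four cis neighbours.
Systematic placement gives 5 geometric isomers: F trans, OH trans, CN trans; F cis, OH cis, CN trans; F cis, OH trans, CN cis; F cis, OH cis, CN cis (chiral); F trans, OH cis, CN cis.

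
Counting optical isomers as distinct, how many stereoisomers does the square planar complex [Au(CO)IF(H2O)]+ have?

3

In a square planar complex each vertex has one trans partner and two cis neighbours.
Systematic placement gives 3 geometric isomers: (CO/H2O trans, F/I trans); (CO/I trans, F/H2O trans); (CO/F trans, H2O/I trans).
Each arrangement has an internal mirror plane or centre of symmetry, so none is chiral.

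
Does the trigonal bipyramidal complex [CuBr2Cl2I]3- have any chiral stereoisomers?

Exhaustive case analysis gives 5 geometric isomers.
One of these lacks any improper symmetry element and so occurs as an enantiomeric pair, giving 5 + 1 = 6 stereoisomers in total.

yes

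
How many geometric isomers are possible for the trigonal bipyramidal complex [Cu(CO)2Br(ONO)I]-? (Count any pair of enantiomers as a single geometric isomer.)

7

Systematic enumeration (placing each ligand type in turn and discarding arrangements equivalent by rotation or reflection) gives 7 geometric isomers.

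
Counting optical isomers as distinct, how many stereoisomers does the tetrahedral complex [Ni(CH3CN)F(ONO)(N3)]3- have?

In a tetrahedral complex all four positions are equivalent and every pair of ligands is adjacent — there is no cis/trans distinction.
Only one geometric arrangement is possible; it has no improper symmetry element, so it exists as a pair of enantiomers (2 stereoisomers).

2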